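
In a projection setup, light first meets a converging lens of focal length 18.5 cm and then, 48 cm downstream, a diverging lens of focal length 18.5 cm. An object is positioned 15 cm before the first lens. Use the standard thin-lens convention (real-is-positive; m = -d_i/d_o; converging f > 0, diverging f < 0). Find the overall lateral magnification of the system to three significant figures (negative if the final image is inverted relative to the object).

Applying the thin-lens equation to the first lens, 1/18.5 = 1/15 + 1/d_i1, which gives d_i1 = -79.286 cm.
Its lateral magnification is m_1 = -d_i1/d_o1 = -(-79.286)/15 = 5.2857.
With d_i1 < 0 the first image is virtual and lies on the object side; the object distance for lens 2 is d_o2 = 48 - (-79.286) = 127.286 cm.
Applying the thin-lens equation again with f_2 = -18.5 cm and d_o2 = 127.286 cm gives d_i2 = -16.152 cm.
m_2 = -(-16.152)/(127.286) = 0.1269.
The system's lateral magnification is m_1 m_2 = (5.2857)(0.1269) = 0.6707.

0.671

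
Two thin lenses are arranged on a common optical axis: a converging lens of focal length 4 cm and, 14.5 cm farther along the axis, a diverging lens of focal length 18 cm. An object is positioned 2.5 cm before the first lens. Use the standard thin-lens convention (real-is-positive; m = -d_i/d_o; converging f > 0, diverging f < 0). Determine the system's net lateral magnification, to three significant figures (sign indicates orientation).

1.23

Lens 1: 1/d_i1 = 1/f_1 - 1/d_o1 = 1/4 - 1/2.5 = -0.15000 cm^-1, so d_i1 = -6.667 cm.
m_1 = -(-6.667)/2.5 = 2.6667.
The intermediate image is virtual, 6.667 cm to the left of lens 1, so d_o2 = L - d_i1 = 14.5 - (-6.667) = 21.167 cm.
Lens 2: 1/d_i2 = 1/f_2 - 1/d_o2 = 1/(-18) - 1/(21.167) = -0.10280 cm^-1, so d_i2 = -9.728 cm.
m_2 = -(-9.728)/(21.167) = 0.4596.
Total m = m_1 x m_2 = (2.6667)(0.4596) = 1.2255.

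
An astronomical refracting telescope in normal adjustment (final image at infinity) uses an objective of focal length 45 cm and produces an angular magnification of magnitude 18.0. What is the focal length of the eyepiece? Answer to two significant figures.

|M| = f_obj/f_eye, so f_eye = f_obj/|M| = 45/18.0 = 2.500 cm.

2.5 cm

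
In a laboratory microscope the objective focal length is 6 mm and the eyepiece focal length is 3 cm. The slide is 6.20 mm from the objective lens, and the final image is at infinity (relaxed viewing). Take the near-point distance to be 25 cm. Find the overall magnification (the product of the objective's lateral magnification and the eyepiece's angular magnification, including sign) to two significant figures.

Convert to cm: f_obj = 6 mm = 0.6 cm; d_o = 6.20 mm = 0.62 cm.
Objective: 1/d_i = 1/f_obj - 1/d_o = 1/0.6 - 1/0.62 = 0.05376 cm^-1, so d_i = 18.600 cm.
m_obj = -d_i/d_o = -18.600/0.62 = -30.000.
Eyepiece angular magnification (image at infinity): M_eye = D/f_e = 25/3 = 8.333.
Overall M = m_obj x M_eye = (-30.000)(8.333) = -250.00.

-250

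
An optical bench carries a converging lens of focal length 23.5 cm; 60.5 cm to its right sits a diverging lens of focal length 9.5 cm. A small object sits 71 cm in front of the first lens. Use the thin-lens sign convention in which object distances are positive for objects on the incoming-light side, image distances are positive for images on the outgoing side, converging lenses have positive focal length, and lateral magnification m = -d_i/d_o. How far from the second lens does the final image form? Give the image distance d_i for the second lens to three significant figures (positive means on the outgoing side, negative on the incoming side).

-6.91 cm

Applying the thin-lens equation to the first lens, 1/23.5 = 1/71 + 1/d_i1, which gives d_i1 = 35.126 cm.
The intermediate image is 35.126 cm to the right of lens 1, so d_o2 = L - d_i1 = 60.5 - 35.126 = 25.374 cm.
Applying the thin-lens equation again with f_2 = -9.5 cm and d_o2 = 25.374 cm gives d_i2 = -6.912 cm.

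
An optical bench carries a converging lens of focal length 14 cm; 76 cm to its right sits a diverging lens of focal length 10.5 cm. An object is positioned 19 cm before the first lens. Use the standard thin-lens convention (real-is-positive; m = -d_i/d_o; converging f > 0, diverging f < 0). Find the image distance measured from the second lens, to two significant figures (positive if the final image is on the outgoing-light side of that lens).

Lens 1: 1/d_i1 = 1/f_1 - 1/d_o1 = 1/14 - 1/19 = 0.01880 cm^-1, so d_i1 = 53.200 cm.
Object distance for lens 2: d_o2 = 76 - 53.200 = 22.800 cm.
Lens 2: 1/d_i2 = 1/f_2 - 1/d_o2 = 1/(-10.5) - 1/(22.800) = -0.13910 cm^-1, so d_i2 = -7.189 cm.

-7.2 cm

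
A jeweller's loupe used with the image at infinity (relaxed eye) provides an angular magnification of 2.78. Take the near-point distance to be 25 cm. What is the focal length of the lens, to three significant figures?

For the image at infinity, M = D/f.
f = D/M = 25/2.78 = 8.993 cm.

8.99 cm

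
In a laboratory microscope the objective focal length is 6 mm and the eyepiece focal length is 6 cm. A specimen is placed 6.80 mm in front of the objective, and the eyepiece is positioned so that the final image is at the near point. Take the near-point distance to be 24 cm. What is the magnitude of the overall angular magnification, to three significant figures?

Convert to cm: f_obj = 6 mm = 0.6 cm; d_o = 6.80 mm = 0.68 cm.
Objective: 1/d_i = 1/f_obj - 1/d_o = 1/0.6 - 1/0.68 = 0.19608 cm^-1, so d_i = 5.100 cm.
m_obj = -d_i/d_o = -5.100/0.68 = -7.500.
Eyepiece angular magnification (image at near point): M_eye = 1 + D/f_e = 1 + 24/6 = 5.000.
Overall M = m_obj x M_eye = (-7.500)(5.000) = -37.50.
|M| = 37.50.

37.5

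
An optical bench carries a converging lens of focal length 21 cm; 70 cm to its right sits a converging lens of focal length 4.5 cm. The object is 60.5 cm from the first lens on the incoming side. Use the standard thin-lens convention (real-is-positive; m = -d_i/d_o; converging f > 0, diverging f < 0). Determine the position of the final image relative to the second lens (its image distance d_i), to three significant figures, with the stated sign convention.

5.11 cm

Applying the thin-lens equation to the first lens, 1/21 = 1/60.5 + 1/d_i1, which gives d_i1 = 32.165 cm.
That image sits 37.835 cm in front of the second lens, so d_o2 = 37.835 cm.
Applying the thin-lens equation again with f_2 = 4.5 cm and d_o2 = 37.835 cm gives d_i2 = 5.107 cm.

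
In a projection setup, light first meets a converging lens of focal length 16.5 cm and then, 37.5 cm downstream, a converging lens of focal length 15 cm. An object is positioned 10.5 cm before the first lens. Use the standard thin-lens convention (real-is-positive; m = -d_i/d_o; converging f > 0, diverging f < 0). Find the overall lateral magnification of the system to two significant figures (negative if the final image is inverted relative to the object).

-0.80

First lens: d_i1 = 1/(1/16.5 - 1/10.5) = -28.875 cm.
m_1 = -(-28.875)/10.5 = 2.7500.
The intermediate image is virtual, 28.875 cm to the left of lens 1, so d_o2 = L - d_i1 = 37.5 - (-28.875) = 66.375 cm.
Second lens: d_i2 = 1/(1/15 - 1/(66.375)) = 19.380 cm.
m_2 = -(19.380)/(66.375) = -0.2920.
The system's lateral magnification is m_1 m_2 = (2.7500)(-0.2920) = -0.8029.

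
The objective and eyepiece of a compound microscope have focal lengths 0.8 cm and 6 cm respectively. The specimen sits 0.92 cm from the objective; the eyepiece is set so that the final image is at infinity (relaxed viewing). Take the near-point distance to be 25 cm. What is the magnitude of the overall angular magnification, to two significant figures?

Objective: 1/d_i = 1/f_obj - 1/d_o = 1/0.8 - 1/0.92 = 0.16304 cm^-1, so d_i = 6.133 cm.
m_obj = -d_i/d_o = -6.133/0.92 = -6.667.
Eyepiece angular magnification (image at infinity): M_eye = D/f_e = 25/6 = 4.167.
Overall M = m_obj x M_eye = (-6.667)(4.167) = -27.78.
|M| = 27.78.

28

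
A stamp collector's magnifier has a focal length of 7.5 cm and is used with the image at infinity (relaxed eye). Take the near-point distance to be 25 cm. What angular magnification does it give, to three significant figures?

M = D/f = 25/7.5 = 3.333.

3.33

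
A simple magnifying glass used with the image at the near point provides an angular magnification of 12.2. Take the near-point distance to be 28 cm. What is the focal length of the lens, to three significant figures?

2.50 cm

For the image at the near point, M = 1 + D/f.
f = D/(M - 1) = 28/(12.2 - 1) = 2.500 cm.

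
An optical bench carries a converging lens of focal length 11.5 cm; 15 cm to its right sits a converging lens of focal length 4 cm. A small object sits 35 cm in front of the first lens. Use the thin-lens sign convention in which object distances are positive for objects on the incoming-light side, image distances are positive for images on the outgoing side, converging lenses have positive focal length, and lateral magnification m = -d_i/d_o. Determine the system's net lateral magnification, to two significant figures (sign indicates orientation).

Lens 1: 1/d_i1 = 1/f_1 - 1/d_o1 = 1/11.5 - 1/35 = 0.05839 cm^-1, so d_i1 = 17.128 cm.
m_1 = -(17.128)/35 = -0.4894.
This image would form 17.128 cm past lens 1, i.e. 2.128 cm beyond lens 2, so it is a virtual object for lens 2: d_o2 = 15 - 17.128 = -2.128 cm.
Lens 2: 1/d_i2 = 1/f_2 - 1/d_o2 = 1/4 - 1/(-2.128) = 0.72000 cm^-1, so d_i2 = 1.389 cm.
m_2 = -(1.389)/(-2.128) = 0.6528.
Overall magnification: m = m_1 m_2 = -0.3194.

-0.32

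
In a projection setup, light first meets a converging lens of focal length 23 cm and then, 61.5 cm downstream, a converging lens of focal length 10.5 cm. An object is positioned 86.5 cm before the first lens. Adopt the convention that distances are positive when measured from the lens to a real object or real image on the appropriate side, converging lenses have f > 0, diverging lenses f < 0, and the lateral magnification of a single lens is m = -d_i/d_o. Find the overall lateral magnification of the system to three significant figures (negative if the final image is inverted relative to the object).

Applying the thin-lens equation to the first lens, 1/23 = 1/86.5 + 1/d_i1, which gives d_i1 = 31.331 cm.
Its lateral magnification is m_1 = -d_i1/d_o1 = -(31.331)/86.5 = -0.3622.
That image sits 30.169 cm in front of the second lens, so d_o2 = 30.169 cm.
Applying the thin-lens equation again with f_2 = 10.5 cm and d_o2 = 30.169 cm gives d_i2 = 16.105 cm.
m_2 = -(16.105)/(30.169) = -0.5338.
The system's lateral magnification is m_1 m_2 = (-0.3622)(-0.5338) = 0.1934.

0.193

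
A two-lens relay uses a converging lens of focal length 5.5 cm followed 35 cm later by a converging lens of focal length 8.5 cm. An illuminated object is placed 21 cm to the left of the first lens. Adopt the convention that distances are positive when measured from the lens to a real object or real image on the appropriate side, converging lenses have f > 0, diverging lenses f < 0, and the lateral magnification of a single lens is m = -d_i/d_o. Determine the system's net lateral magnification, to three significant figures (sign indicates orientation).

Applying the thin-lens equation to the first lens, 1/5.5 = 1/21 + 1/d_i1, which gives d_i1 = 7.452 cm.
Its lateral magnification is m_1 = -d_i1/d_o1 = -(7.452)/21 = -0.3548.
Object distance for lens 2: d_o2 = 35 - 7.452 = 27.548 cm.
Applying the thin-lens equation again with f_2 = 8.5 cm and d_o2 = 27.548 cm gives d_i2 = 12.293 cm.
m_2 = -(12.293)/(27.548) = -0.4462.
Total m = m_1 x m_2 = (-0.3548)(-0.4462) = 0.1583.

0.158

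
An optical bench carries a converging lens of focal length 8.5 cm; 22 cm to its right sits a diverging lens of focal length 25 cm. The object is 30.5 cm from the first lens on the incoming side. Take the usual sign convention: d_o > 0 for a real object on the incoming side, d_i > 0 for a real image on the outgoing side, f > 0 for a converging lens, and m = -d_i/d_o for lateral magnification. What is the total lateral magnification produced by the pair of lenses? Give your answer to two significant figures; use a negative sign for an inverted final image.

Applying the thin-lens equation to the first lens, 1/8.5 = 1/30.5 + 1/d_i1, which gives d_i1 = 11.784 cm.
Its lateral magnification is m_1 = -d_i1/d_o1 = -(11.784)/30.5 = -0.3864.
That image sits 10.216 cm in front of the second lens, so d_o2 = 10.216 cm.
Applying the thin-lens equation again with f_2 = -25 cm and d_o2 = 10.216 cm gives d_i2 = -7.252 cm.
m_2 = -(-7.252)/(10.216) = 0.7099.
Total m = m_1 x m_2 = (-0.3864)(0.7099) = -0.2743.

-0.27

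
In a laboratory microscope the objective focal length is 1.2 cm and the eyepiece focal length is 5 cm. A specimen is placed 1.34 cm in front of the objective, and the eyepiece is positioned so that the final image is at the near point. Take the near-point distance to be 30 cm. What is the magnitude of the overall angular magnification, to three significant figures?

Objective: 1/d_i = 1/f_obj - 1/d_o = 1/1.2 - 1/1.34 = 0.08706 cm^-1, so d_i = 11.486 cm.
m_obj = -d_i/d_o = -11.486/1.34 = -8.571.
Eyepiece angular magnification (image at near point): M_eye = 1 + D/f_e = 1 + 30/5 = 7.000.
Overall M = m_obj x M_eye = (-8.571)(7.000) = -60.00.
|M| = 60.00.

60.0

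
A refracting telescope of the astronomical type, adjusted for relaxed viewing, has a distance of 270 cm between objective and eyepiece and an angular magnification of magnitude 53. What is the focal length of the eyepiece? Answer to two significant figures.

In normal adjustment the tube length equals f_obj + f_eye and |M| = f_obj/f_eye.
So f_obj = 53 f_eye and 53 f_eye + f_eye = 270 cm, giving f_eye = 270/54 = 5.000 cm and f_obj = 265.000 cm.

5.0 cm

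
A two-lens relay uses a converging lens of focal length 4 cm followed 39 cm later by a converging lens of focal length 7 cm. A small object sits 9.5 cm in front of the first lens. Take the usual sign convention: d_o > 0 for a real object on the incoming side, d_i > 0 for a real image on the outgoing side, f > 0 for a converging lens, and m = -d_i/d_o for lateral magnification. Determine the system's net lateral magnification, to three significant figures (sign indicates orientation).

Lens 1: 1/d_i1 = 1/f_1 - 1/d_o1 = 1/4 - 1/9.5 = 0.14474 cm^-1, so d_i1 = 6.909 cm.
m_1 = -(6.909)/9.5 = -0.7273.
Object distance for lens 2: d_o2 = 39 - 6.909 = 32.091 cm.
Lens 2: 1/d_i2 = 1/f_2 - 1/d_o2 = 1/7 - 1/(32.091) = 0.11170 cm^-1, so d_i2 = 8.953 cm.
m_2 = -(8.953)/(32.091) = -0.2790.
Total m = m_1 x m_2 = (-0.7273)(-0.2790) = 0.2029.

0.203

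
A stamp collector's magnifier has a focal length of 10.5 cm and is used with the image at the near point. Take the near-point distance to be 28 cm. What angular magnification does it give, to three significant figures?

3.67

M = 1 + D/f = 1 + 28/10.5 = 3.667.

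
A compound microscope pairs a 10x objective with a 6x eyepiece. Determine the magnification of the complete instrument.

The overall magnification of a compound microscope is the product of the objective and eyepiece magnifications:
M = M_obj x M_eye = 10 x 6 = 60.

60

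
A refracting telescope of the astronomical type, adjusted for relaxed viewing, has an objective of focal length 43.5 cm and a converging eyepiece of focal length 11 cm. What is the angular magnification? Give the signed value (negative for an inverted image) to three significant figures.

M = -f_obj/f_eye = -43.5/(11) = -3.955.

-3.95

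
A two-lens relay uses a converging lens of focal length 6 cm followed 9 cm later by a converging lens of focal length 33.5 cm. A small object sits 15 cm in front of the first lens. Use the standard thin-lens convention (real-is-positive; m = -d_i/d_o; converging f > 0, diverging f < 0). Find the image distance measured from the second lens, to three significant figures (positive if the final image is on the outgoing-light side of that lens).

First lens: d_i1 = 1/(1/6 - 1/15) = 10.000 cm.
This image would form 10.000 cm past lens 1, i.e. 1.000 cm beyond lens 2, so it is a virtual object for lens 2: d_o2 = 9 - 10.000 = -1.000 cm.
Second lens: d_i2 = 1/(1/33.5 - 1/(-1.000)) = 0.971 cm.

0.971 cm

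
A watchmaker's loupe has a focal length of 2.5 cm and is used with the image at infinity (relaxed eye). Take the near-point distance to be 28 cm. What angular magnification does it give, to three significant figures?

11.2

M = D/f = 28/2.5 = 11.200.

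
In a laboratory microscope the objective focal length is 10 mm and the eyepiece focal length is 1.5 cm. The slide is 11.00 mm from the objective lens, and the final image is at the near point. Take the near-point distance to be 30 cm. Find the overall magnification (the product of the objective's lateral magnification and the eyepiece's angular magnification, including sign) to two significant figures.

Convert to cm: f_obj = 10 mm = 1 cm; d_o = 11.00 mm = 1.10 cm.
Objective: 1/d_i = 1/f_obj - 1/d_o = 1/1 - 1/1.10 = 0.09091 cm^-1, so d_i = 11.000 cm.
m_obj = -d_i/d_o = -11.000/1.10 = -10.000.
Eyepiece angular magnification (image at near point): M_eye = 1 + D/f_e = 1 + 30/1.5 = 21.000.
Overall M = m_obj x M_eye = (-10.000)(21.000) = -210.00.

-210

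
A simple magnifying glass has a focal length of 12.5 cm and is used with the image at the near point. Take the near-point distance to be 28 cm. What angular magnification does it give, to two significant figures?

3.2

M = 1 + D/f = 1 + 28/12.5 = 3.240.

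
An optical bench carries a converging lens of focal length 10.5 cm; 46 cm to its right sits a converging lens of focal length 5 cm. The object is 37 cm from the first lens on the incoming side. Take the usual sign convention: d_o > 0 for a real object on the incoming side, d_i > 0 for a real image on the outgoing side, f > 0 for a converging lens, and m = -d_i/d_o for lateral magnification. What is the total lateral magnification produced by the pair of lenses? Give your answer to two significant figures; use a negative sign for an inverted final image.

0.075

Applying the thin-lens equation to the first lens, 1/10.5 = 1/37 + 1/d_i1, which gives d_i1 = 14.660 cm.
Its lateral magnification is m_1 = -d_i1/d_o1 = -(14.660)/37 = -0.3962.
Object distance for lens 2: d_o2 = 46 - 14.660 = 31.340 cm.
Applying the thin-lens equation again with f_2 = 5 cm and d_o2 = 31.340 cm gives d_i2 = 5.949 cm.
m_2 = -(5.949)/(31.340) = -0.1898.
Overall magnification: m = m_1 m_2 = 0.0752.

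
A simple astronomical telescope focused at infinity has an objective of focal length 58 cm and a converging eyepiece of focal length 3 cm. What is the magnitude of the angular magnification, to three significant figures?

|M| = f_obj/|f_eye| = 58/3 = 19.333.

19.3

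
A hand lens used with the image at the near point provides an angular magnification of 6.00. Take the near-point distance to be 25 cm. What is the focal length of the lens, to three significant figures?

For the image at the near point, M = 1 + D/f.
f = D/(M - 1) = 25/(6.0 - 1) = 5.000 cm.

5.00 cm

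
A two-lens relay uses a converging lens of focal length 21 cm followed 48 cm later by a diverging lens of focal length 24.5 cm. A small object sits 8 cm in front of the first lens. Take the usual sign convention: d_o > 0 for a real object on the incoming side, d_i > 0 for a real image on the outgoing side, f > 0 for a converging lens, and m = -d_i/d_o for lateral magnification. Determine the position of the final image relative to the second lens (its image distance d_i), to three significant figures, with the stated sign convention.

Lens 1: 1/d_i1 = 1/f_1 - 1/d_o1 = 1/21 - 1/8 = -0.07738 cm^-1, so d_i1 = -12.923 cm.
The intermediate image is virtual, 12.923 cm to the left of lens 1, so d_o2 = L - d_i1 = 48 - (-12.923) = 60.923 cm.
Lens 2: 1/d_i2 = 1/f_2 - 1/d_o2 = 1/(-24.5) - 1/(60.923) = -0.05723 cm^-1, so d_i2 = -17.473 cm.

-17.5 cm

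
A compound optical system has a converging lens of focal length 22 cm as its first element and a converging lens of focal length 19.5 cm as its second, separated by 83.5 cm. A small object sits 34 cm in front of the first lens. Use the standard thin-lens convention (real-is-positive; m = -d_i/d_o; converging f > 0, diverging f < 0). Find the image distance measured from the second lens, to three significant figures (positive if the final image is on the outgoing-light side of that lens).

248 cm

First lens: d_i1 = 1/(1/22 - 1/34) = 62.333 cm.
That image sits 21.167 cm in front of the second lens, so d_o2 = 21.167 cm.
Second lens: d_i2 = 1/(1/19.5 - 1/(21.167)) = 247.650 cm.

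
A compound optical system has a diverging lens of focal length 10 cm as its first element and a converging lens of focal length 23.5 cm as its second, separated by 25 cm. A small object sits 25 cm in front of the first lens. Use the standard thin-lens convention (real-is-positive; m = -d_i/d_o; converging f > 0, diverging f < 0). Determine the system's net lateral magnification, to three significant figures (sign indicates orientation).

Applying the thin-lens equation to the first lens, 1/(-10) = 1/25 + 1/d_i1, which gives d_i1 = -7.143 cm.
Its lateral magnification is m_1 = -d_i1/d_o1 = -(-7.143)/25 = 0.2857.
With d_i1 < 0 the first image is virtual and lies on the object side; the object distance for lens 2 is d_o2 = 25 - (-7.143) = 32.143 cm.
Applying the thin-lens equation again with f_2 = 23.5 cm and d_o2 = 32.143 cm gives d_i2 = 87.397 cm.
m_2 = -(87.397)/(32.143) = -2.7190.
Overall magnification: m = m_1 m_2 = -0.7769.

-0.777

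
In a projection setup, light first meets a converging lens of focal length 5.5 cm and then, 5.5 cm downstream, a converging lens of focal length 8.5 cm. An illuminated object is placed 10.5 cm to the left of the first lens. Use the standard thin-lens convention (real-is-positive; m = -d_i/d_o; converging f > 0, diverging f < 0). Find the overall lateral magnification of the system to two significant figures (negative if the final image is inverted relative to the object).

-0.64

First lens: d_i1 = 1/(1/5.5 - 1/10.5) = 11.550 cm.
m_1 = -(11.550)/10.5 = -1.1000.
This image would form 11.550 cm past lens 1, i.e. 6.050 cm beyond lens 2, so it is a virtual object for lens 2: d_o2 = 5.5 - 11.550 = -6.050 cm.
Second lens: d_i2 = 1/(1/8.5 - 1/(-6.050)) = 3.534 cm.
m_2 = -(3.534)/(-6.050) = 0.5842.
Overall magnification: m = m_1 m_2 = -0.6426.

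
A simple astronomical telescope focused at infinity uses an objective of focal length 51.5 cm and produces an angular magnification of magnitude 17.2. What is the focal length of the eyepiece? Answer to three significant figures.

|M| = f_obj/f_eye, so f_eye = f_obj/|M| = 51.5/17.2 = 2.994 cm.

2.99 cm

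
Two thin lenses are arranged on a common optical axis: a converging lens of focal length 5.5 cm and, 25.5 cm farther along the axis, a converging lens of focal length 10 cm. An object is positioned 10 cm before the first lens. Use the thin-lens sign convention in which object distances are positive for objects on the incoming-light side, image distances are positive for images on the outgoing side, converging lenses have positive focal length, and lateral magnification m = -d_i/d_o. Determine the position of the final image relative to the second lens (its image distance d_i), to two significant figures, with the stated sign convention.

Lens 1: 1/d_i1 = 1/f_1 - 1/d_o1 = 1/5.5 - 1/10 = 0.08182 cm^-1, so d_i1 = 12.222 cm.
That image sits 13.278 cm in front of the second lens, so d_o2 = 13.278 cm.
Lens 2: 1/d_i2 = 1/f_2 - 1/d_o2 = 1/10 - 1/(13.278) = 0.02469 cm^-1, so d_i2 = 40.508 cm.

41 cm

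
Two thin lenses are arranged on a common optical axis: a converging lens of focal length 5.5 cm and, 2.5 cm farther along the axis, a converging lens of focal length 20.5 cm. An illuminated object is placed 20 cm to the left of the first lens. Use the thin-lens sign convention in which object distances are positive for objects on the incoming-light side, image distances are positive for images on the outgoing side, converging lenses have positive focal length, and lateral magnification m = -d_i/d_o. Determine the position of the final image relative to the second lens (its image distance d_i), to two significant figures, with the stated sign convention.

4.1 cm

Applying the thin-lens equation to the first lens, 1/5.5 = 1/20 + 1/d_i1, which gives d_i1 = 7.586 cm.
This image would form 7.586 cm past lens 1, i.e. 5.086 cm beyond lens 2, so it is a virtual object for lens 2: d_o2 = 2.5 - 7.586 = -5.086 cm.
Applying the thin-lens equation again with f_2 = 20.5 cm and d_o2 = -5.086 cm gives d_i2 = 4.075 cm.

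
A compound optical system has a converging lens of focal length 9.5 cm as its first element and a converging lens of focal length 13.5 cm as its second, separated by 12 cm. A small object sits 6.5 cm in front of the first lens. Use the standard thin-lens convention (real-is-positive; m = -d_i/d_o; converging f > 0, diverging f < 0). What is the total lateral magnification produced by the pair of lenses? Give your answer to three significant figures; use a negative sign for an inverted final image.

-2.24

Applying the thin-lens equation to the first lens, 1/9.5 = 1/6.5 + 1/d_i1, which gives d_i1 = -20.583 cm.
Its lateral magnification is m_1 = -d_i1/d_o1 = -(-20.583)/6.5 = 3.1667.
The intermediate image is virtual, 20.583 cm to the left of lens 1, so d_o2 = L - d_i1 = 12 - (-20.583) = 32.583 cm.
Applying the thin-lens equation again with f_2 = 13.5 cm and d_o2 = 32.583 cm gives d_i2 = 23.050 cm.
m_2 = -(23.050)/(32.583) = -0.7074.
The system's lateral magnification is m_1 m_2 = (3.1667)(-0.7074) = -2.2402.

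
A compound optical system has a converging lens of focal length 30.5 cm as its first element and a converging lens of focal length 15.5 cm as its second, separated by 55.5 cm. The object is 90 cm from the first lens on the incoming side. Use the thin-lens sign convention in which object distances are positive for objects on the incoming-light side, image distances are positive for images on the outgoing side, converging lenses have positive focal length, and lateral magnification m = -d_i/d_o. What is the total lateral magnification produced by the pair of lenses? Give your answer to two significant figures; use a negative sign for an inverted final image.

First lens: d_i1 = 1/(1/30.5 - 1/90) = 46.134 cm.
m_1 = -(46.134)/90 = -0.5126.
The intermediate image is 46.134 cm to the right of lens 1, so d_o2 = L - d_i1 = 55.5 - 46.134 = 9.366 cm.
Second lens: d_i2 = 1/(1/15.5 - 1/(9.366)) = -23.664 cm.
m_2 = -(-23.664)/(9.366) = 2.5267.
Overall magnification: m = m_1 m_2 = -1.2952.

-1.3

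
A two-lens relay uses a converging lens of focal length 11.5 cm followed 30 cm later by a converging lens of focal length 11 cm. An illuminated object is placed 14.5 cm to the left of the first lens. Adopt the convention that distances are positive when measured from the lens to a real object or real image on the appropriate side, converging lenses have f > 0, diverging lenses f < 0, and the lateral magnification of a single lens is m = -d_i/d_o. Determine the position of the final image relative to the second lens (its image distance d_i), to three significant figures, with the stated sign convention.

Lens 1: 1/d_i1 = 1/f_1 - 1/d_o1 = 1/11.5 - 1/14.5 = 0.01799 cm^-1, so d_i1 = 55.583 cm.
This image would form 55.583 cm past lens 1, i.e. 25.583 cm beyond lens 2, so it is a virtual object for lens 2: d_o2 = 30 - 55.583 = -25.583 cm.
Lens 2: 1/d_i2 = 1/f_2 - 1/d_o2 = 1/11 - 1/(-25.583) = 0.13000 cm^-1, so d_i2 = 7.692 cm.

7.69 cm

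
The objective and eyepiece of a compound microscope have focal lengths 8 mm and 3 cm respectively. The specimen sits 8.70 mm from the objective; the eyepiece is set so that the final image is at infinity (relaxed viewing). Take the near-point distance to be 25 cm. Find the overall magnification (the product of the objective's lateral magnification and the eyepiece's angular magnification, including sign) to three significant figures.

-95.2

Convert to cm: f_obj = 8 mm = 0.8 cm; d_o = 8.70 mm = 0.87 cm.
Objective: 1/d_i = 1/f_obj - 1/d_o = 1/0.8 - 1/0.87 = 0.10057 cm^-1, so d_i = 9.943 cm.
m_obj = -d_i/d_o = -9.943/0.87 = -11.429.
Eyepiece angular magnification (image at infinity): M_eye = D/f_e = 25/3 = 8.333.
Overall M = m_obj x M_eye = (-11.429)(8.333) = -95.24.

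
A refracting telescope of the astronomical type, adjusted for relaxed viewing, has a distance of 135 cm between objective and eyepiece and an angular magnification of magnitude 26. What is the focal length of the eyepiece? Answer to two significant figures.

5.0 cm

In normal adjustment the tube length equals f_obj + f_eye and |M| = f_obj/f_eye.
So f_obj = 26 f_eye and 26 f_eye + f_eye = 135 cm, giving f_eye = 135/27 = 5.000 cm and f_obj = 130.000 cm.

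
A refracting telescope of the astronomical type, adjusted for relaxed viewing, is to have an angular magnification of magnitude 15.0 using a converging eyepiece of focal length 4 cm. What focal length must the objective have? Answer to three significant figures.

|M| = f_obj/|f_eye|, so f_obj = |M| x |f_eye| = 15.0 x 4 = 60.000 cm.

60.0 cm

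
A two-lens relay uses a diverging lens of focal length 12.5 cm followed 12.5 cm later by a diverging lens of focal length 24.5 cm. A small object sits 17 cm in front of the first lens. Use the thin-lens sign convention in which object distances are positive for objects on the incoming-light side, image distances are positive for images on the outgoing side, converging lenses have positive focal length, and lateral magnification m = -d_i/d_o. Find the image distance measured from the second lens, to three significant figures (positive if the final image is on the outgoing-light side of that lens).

First lens: d_i1 = 1/(1/(-12.5) - 1/17) = -7.203 cm.
The intermediate image is virtual, 7.203 cm to the left of lens 1, so d_o2 = L - d_i1 = 12.5 - (-7.203) = 19.703 cm.
Second lens: d_i2 = 1/(1/(-24.5) - 1/(19.703)) = -10.921 cm.

-10.9 cm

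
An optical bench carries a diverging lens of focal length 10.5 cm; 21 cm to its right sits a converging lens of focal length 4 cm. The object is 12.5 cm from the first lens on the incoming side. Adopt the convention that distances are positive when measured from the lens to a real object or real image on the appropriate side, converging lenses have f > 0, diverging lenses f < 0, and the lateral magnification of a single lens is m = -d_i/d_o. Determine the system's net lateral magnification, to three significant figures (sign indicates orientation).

-0.0804

Lens 1: 1/d_i1 = 1/f_1 - 1/d_o1 = 1/(-10.5) - 1/12.5 = -0.17524 cm^-1, so d_i1 = -5.707 cm.
m_1 = -(-5.707)/12.5 = 0.4565.
With d_i1 < 0 the first image is virtual and lies on the object side; the object distance for lens 2 is d_o2 = 21 - (-5.707) = 26.707 cm.
Lens 2: 1/d_i2 = 1/f_2 - 1/d_o2 = 1/4 - 1/(26.707) = 0.21256 cm^-1, so d_i2 = 4.705 cm.
m_2 = -(4.705)/(26.707) = -0.1762.
Overall magnification: m = m_1 m_2 = -0.0804.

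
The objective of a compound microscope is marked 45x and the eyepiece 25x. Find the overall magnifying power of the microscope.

The overall magnification of a compound microscope is the product of the objective and eyepiece magnifications:
M = M_obj x M_eye = 45 x 25 = 1125.

1125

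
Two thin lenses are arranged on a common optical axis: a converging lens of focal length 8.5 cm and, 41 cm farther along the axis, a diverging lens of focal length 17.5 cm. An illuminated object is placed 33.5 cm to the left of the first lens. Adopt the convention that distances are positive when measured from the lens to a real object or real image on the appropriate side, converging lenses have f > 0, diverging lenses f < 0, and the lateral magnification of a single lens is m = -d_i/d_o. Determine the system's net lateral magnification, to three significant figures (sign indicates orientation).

-0.126

First lens: d_i1 = 1/(1/8.5 - 1/33.5) = 11.390 cm.
m_1 = -(11.390)/33.5 = -0.3400.
Object distance for lens 2: d_o2 = 41 - 11.390 = 29.610 cm.
Second lens: d_i2 = 1/(1/(-17.5) - 1/(29.610)) = -10.999 cm.
m_2 = -(-10.999)/(29.610) = 0.3715.
Overall magnification: m = m_1 m_2 = -0.1263.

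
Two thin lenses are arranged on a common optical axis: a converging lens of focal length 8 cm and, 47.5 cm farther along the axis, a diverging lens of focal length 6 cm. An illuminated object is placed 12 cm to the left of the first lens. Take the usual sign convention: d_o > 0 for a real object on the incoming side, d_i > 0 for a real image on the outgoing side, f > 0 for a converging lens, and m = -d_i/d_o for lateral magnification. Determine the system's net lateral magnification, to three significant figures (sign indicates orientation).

Lens 1: 1/d_i1 = 1/f_1 - 1/d_o1 = 1/8 - 1/12 = 0.04167 cm^-1, so d_i1 = 24.000 cm.
m_1 = -(24.000)/12 = -2.0000.
Object distance for lens 2: d_o2 = 47.5 - 24.000 = 23.500 cm.
Lens 2: 1/d_i2 = 1/f_2 - 1/d_o2 = 1/(-6) - 1/(23.500) = -0.20922 cm^-1, so d_i2 = -4.780 cm.
m_2 = -(-4.780)/(23.500) = 0.2034.
Overall magnification: m = m_1 m_2 = -0.4068.

-0.407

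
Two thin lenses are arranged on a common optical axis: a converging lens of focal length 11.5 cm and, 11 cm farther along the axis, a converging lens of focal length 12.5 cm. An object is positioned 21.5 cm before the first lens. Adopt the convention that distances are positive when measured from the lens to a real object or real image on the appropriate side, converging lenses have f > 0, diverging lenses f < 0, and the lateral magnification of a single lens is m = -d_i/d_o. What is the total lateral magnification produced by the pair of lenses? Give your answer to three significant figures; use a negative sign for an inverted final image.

-0.548

Lens 1: 1/d_i1 = 1/f_1 - 1/d_o1 = 1/11.5 - 1/21.5 = 0.04044 cm^-1, so d_i1 = 24.725 cm.
m_1 = -(24.725)/21.5 = -1.1500.
This image would form 24.725 cm past lens 1, i.e. 13.725 cm beyond lens 2, so it is a virtual object for lens 2: d_o2 = 11 - 24.725 = -13.725 cm.
Lens 2: 1/d_i2 = 1/f_2 - 1/d_o2 = 1/12.5 - 1/(-13.725) = 0.15286 cm^-1, so d_i2 = 6.542 cm.
m_2 = -(6.542)/(-13.725) = 0.4766.
Overall magnification: m = m_1 m_2 = -0.5481.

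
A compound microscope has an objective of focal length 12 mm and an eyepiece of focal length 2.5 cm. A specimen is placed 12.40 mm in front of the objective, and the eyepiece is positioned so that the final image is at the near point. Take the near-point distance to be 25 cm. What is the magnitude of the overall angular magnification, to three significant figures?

Convert to cm: f_obj = 12 mm = 1.2 cm; d_o = 12.40 mm = 1.24 cm.
Objective: 1/d_i = 1/f_obj - 1/d_o = 1/1.2 - 1/1.24 = 0.02688 cm^-1, so d_i = 37.200 cm.
m_obj = -d_i/d_o = -37.200/1.24 = -30.000.
Eyepiece angular magnification (image at near point): M_eye = 1 + D/f_e = 1 + 25/2.5 = 11.000.
Overall M = m_obj x M_eye = (-30.000)(11.000) = -330.00.
|M| = 330.00.

330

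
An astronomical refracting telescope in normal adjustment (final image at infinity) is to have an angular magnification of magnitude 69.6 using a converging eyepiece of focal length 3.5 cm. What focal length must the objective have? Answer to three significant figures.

|M| = f_obj/|f_eye|, so f_obj = |M| x |f_eye| = 69.6 x 3.5 = 243.600 cm.

244 cm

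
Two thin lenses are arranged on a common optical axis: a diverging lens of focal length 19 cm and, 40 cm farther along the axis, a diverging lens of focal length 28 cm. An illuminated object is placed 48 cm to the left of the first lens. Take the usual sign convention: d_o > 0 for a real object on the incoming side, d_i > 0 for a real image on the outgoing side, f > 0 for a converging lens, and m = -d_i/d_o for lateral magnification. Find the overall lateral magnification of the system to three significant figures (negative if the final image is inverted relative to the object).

Lens 1: 1/d_i1 = 1/f_1 - 1/d_o1 = 1/(-19) - 1/48 = -0.07346 cm^-1, so d_i1 = -13.612 cm.
m_1 = -(-13.612)/48 = 0.2836.
With d_i1 < 0 the first image is virtual and lies on the object side; the object distance for lens 2 is d_o2 = 40 - (-13.612) = 53.612 cm.
Lens 2: 1/d_i2 = 1/f_2 - 1/d_o2 = 1/(-28) - 1/(53.612) = -0.05437 cm^-1, so d_i2 = -18.394 cm.
m_2 = -(-18.394)/(53.612) = 0.3431.
The system's lateral magnification is m_1 m_2 = (0.2836)(0.3431) = 0.0973.

0.0973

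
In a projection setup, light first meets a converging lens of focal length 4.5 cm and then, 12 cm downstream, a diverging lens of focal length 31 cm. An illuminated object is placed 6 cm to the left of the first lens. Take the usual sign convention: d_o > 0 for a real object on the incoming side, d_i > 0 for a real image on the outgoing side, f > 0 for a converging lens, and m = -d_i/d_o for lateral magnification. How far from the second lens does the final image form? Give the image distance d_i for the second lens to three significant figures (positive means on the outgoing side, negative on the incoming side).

7.44 cm

First lens: d_i1 = 1/(1/4.5 - 1/6) = 18.000 cm.
This image would form 18.000 cm past lens 1, i.e. 6.000 cm beyond lens 2, so it is a virtual object for lens 2: d_o2 = 12 - 18.000 = -6.000 cm.
Second lens: d_i2 = 1/(1/(-31) - 1/(-6.000)) = 7.440 cm.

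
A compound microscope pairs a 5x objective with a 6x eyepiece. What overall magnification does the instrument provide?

30

The overall magnification of a compound microscope is the product of the objective and eyepiece magnifications:
M = M_obj x M_eye = 5 x 6 = 30.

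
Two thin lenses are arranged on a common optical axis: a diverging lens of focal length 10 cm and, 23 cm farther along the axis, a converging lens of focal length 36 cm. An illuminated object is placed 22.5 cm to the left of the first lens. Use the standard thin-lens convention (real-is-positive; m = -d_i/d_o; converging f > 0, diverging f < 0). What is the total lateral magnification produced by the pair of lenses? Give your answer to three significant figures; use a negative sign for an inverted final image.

Applying the thin-lens equation to the first lens, 1/(-10) = 1/22.5 + 1/d_i1, which gives d_i1 = -6.923 cm.
Its lateral magnification is m_1 = -d_i1/d_o1 = -(-6.923)/22.5 = 0.3077.
With d_i1 < 0 the first image is virtual and lies on the object side; the object distance for lens 2 is d_o2 = 23 - (-6.923) = 29.923 cm.
Applying the thin-lens equation again with f_2 = 36 cm and d_o2 = 29.923 cm gives d_i2 = -177.266 cm.
m_2 = -(-177.266)/(29.923) = 5.9241.
Overall magnification: m = m_1 m_2 = 1.8228.

1.82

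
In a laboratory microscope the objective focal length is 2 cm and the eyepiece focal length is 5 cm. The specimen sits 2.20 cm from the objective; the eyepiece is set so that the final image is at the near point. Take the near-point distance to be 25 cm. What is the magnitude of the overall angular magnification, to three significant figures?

Objective: 1/d_i = 1/f_obj - 1/d_o = 1/2 - 1/2.20 = 0.04545 cm^-1, so d_i = 22.000 cm.
m_obj = -d_i/d_o = -22.000/2.20 = -10.000.
Eyepiece angular magnification (image at near point): M_eye = 1 + D/f_e = 1 + 25/5 = 6.000.
Overall M = m_obj x M_eye = (-10.000)(6.000) = -60.00.
|M| = 60.00.

60.0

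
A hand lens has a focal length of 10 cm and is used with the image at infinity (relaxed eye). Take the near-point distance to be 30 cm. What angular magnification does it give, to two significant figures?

3.0

M = D/f = 30/10 = 3.000.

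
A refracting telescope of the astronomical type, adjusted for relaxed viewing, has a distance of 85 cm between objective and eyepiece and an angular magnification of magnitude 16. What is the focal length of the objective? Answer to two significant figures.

80 cm

In normal adjustment the tube length equals f_obj + f_eye and |M| = f_obj/f_eye.
So f_obj = 16 f_eye and 16 f_eye + f_eye = 85 cm, giving f_eye = 85/17 = 5.000 cm and f_obj = 80.000 cm.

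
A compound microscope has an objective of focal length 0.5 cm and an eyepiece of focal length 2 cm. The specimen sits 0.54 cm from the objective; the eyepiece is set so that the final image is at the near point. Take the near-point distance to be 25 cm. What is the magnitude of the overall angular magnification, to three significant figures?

Objective: 1/d_i = 1/f_obj - 1/d_o = 1/0.5 - 1/0.54 = 0.14815 cm^-1, so d_i = 6.750 cm.
m_obj = -d_i/d_o = -6.750/0.54 = -12.500.
Eyepiece angular magnification (image at near point): M_eye = 1 + D/f_e = 1 + 25/2 = 13.500.
Overall M = m_obj x M_eye = (-12.500)(13.500) = -168.75.
|M| = 168.75.

169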